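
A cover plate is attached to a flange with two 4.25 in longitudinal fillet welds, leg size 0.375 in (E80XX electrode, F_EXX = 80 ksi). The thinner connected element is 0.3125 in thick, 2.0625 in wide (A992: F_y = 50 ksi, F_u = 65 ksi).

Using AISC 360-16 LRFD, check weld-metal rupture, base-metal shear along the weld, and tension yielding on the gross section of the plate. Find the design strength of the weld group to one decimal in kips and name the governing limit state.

29.0 kips (gross-section yield governs)

Weld metal: throat = 0.707×0.375 = 0.26513 in, L = 2×4.25 = 8.5 in. φR_n = 0.75 × 0.6 × 80 × 0.26513 × 8.5 = 81.1 kips.
Base metal shear (0.3125 in plate): yield φR_n = 1.0×0.6×50×0.3125×8.5 = 79.7 kips; rupture φR_n = 0.75×0.6×65×0.3125×8.5 = 77.7 kips; take 77.7 kips (rupture).
Tension yield (gross): A_g = 2.0625×0.3125 = 0.64453 in². φR_n = 0.90 × 50 × 0.64453 = 29.0 kips.
Governing: min(81.1, 77.7, 29.0) = 29.0 kips → gross-section yield.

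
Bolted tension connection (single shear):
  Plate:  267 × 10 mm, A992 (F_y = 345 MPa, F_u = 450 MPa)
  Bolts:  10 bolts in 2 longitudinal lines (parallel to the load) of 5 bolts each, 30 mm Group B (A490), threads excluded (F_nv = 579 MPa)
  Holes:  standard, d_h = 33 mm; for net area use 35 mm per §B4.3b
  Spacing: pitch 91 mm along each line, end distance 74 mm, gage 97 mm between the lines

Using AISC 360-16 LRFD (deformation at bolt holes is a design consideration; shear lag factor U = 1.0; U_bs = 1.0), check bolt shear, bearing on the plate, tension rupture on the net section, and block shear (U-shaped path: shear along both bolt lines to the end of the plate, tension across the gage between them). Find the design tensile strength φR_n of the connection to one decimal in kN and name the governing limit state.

Bolt shear: A_b = π(30)²/4 = 706.86 mm². φR_n = 0.75 × 579 × 706.86 × 10 × 1 = 3069.5 kN.
Bearing (10 mm plate, F_u = 450 MPa): end bolts L_c = 74 − 33/2 = 57.5, R_n = min(1.2×57.5×10×450, 2.4×30×10×450) = 310.5 kN/bolt; interior L_c = 91 − 33 = 58, R_n = 313.2 kN/bolt. φR_n = 0.75 × (2×310.5 + 8×313.2) = 2345.0 kN.
Tension rupture (net): A_n = (267 − 2×35)×10 = 1970 mm² (U = 1.0, A_e = A_n). φR_n = 0.75 × 450 × 1970 = 664.9 kN.
Block shear: shear path 2×[74+4×91] = 2×438 mm, A_gv = 8760, A_nv = 2×(438 − 4.5×35)×10 = 5610 mm²; tension across gage: (97 − 1×35)×10 = 620 mm². R_n = min(0.6×450×5610, 0.6×345×8760) + 1.0×450×620 = min(1514.7, 1813.3) + 279 = 1793.7 kN. φR_n = 0.75 × 1793.7 = 1345.3 kN.
Governing: min(3069.5, 2345.0, 664.9, 1345.3) = 664.9 kN → net-section rupture.

664.9 kN (net-section rupture governs)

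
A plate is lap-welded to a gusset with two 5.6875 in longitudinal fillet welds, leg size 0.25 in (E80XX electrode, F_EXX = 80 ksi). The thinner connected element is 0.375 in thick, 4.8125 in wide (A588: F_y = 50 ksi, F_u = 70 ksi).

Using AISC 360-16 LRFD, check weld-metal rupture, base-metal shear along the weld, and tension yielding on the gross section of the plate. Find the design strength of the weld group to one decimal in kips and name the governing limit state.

Weld metal: throat = 0.707×0.25 = 0.17675 in, L = 2×5.6875 = 11.375 in. φR_n = 0.75 × 0.6 × 80 × 0.17675 × 11.375 = 72.4 kips.
Base metal shear (0.375 in plate): yield φR_n = 1.0×0.6×50×0.375×11.375 = 128.0 kips; rupture φR_n = 0.75×0.6×70×0.375×11.375 = 134.4 kips; take 128.0 kips (yield).
Tension yield (gross): A_g = 4.8125×0.375 = 1.8047 in². φR_n = 0.90 × 50 × 1.8047 = 81.2 kips.
Governing: min(72.4, 128.0, 81.2) = 72.4 kips → weld metal.

72.4 kips (weld metal governs)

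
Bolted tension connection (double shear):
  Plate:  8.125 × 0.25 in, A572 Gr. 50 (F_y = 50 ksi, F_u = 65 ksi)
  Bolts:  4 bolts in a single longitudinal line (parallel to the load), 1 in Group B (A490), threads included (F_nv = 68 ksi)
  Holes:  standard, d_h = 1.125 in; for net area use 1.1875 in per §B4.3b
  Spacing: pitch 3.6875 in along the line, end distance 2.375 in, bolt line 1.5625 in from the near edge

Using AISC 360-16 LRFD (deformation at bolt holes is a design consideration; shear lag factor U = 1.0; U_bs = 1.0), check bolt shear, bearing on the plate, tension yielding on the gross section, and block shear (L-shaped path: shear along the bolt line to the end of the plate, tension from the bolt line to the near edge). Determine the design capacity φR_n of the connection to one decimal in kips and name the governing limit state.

79.7 kips (block shear governs)

Bolt shear: A_b = π(1)²/4 = 0.7854 in². φR_n = 0.75 × 68 × 0.7854 × 4 × 2 = 320.4 kips.
Bearing (0.25 in plate, F_u = 65 ksi): end bolts L_c = 2.375 − 1.125/2 = 1.8125, R_n = min(1.2×1.8125×0.25×65, 2.4×1×0.25×65) = 35.344 kips/bolt; interior L_c = 3.6875 − 1.125 = 2.5625, R_n = 39 kips/bolt. φR_n = 0.75 × (1×35.344 + 3×39) = 114.3 kips.
Tension yield (gross): A_g = 8.125×0.25 = 2.0313 in². φR_n = 0.90 × 50 × 2.0313 = 91.4 kips.
Block shear: shear path 1×[2.375+3×3.6875] = 1×13.4375 in, A_gv = 3.3594, A_nv = 1×(13.4375 − 3.5×1.1875)×0.25 = 2.3203 in²; tension to near edge: (1.5625 − 0.5×1.1875)×0.25 = 0.24219 in². R_n = min(0.6×65×2.3203, 0.6×50×3.3594) + 1.0×65×0.24219 = min(90.492, 100.78) + 15.742 = 106.23 kips. φR_n = 0.75 × 106.23 = 79.7 kips.
Governing: min(320.4, 114.3, 91.4, 79.7) = 79.7 kips → block shear.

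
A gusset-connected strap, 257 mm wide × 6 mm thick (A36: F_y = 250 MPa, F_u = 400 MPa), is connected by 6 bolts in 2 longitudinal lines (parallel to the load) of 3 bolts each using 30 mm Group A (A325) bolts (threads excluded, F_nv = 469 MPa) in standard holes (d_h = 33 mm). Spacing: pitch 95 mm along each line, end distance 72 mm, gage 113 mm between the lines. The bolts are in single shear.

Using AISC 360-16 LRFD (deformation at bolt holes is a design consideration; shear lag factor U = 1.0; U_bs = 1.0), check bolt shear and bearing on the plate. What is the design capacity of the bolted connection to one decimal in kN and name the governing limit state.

Bolt shear: A_b = π(30)²/4 = 706.86 mm². φR_n = 0.75 × 469 × 706.86 × 6 × 1 = 1491.8 kN.
Bearing (6 mm plate, F_u = 400 MPa): end bolts L_c = 72 − 33/2 = 55.5, R_n = min(1.2×55.5×6×400, 2.4×30×6×400) = 159.84 kN/bolt; interior L_c = 95 − 33 = 62, R_n = 172.8 kN/bolt. φR_n = 0.75 × (2×159.84 + 4×172.8) = 758.2 kN.
Governing: min(1491.8, 758.2) = 758.2 kN → bearing.

758.2 kN (bearing governs)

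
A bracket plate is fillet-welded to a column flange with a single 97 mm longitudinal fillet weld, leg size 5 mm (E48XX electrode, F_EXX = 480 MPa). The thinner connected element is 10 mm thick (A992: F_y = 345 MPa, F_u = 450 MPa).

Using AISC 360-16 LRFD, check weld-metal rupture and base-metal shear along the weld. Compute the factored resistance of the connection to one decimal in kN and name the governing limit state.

Weld metal: throat = 0.707×5 = 3.535 mm, L = 97 mm. φR_n = 0.75 × 0.6 × 480 × 3.535 × 97 = 74.1 kN.
Base metal shear (10 mm plate): yield φR_n = 1.0×0.6×345×10×97 = 200.8 kN; rupture φR_n = 0.75×0.6×450×10×97 = 196.4 kN; take 196.4 kN (rupture).
Governing: min(74.1, 196.4) = 74.1 kN → weld metal.

74.1 kN (weld metal governs)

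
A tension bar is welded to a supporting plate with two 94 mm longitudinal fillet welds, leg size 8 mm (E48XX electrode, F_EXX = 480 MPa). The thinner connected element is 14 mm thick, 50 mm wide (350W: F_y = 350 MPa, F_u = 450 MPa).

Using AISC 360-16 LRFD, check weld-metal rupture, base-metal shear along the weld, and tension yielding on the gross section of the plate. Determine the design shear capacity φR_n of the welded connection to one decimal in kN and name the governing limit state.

220.5 kN (gross-section yield governs)

Weld metal: throat = 0.707×8 = 5.656 mm, L = 2×94 = 188 mm. φR_n = 0.75 × 0.6 × 480 × 5.656 × 188 = 229.7 kN.
Base metal shear (14 mm plate): yield φR_n = 1.0×0.6×350×14×188 = 552.7 kN; rupture φR_n = 0.75×0.6×450×14×188 = 533.0 kN; take 533.0 kN (rupture).
Tension yield (gross): A_g = 50×14 = 700 mm². φR_n = 0.90 × 350 × 700 = 220.5 kN.
Governing: min(229.7, 533.0, 220.5) = 220.5 kN → gross-section yield.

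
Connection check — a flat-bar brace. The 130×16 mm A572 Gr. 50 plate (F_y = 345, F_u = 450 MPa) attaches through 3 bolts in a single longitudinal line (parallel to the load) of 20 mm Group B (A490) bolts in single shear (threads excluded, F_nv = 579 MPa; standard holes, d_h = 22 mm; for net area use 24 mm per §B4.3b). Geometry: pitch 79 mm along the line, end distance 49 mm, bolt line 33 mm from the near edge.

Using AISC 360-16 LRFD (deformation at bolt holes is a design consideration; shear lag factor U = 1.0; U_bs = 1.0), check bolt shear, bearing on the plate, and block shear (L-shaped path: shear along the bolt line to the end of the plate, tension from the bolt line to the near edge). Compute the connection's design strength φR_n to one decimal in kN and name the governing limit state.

409.3 kN (bolt shear governs)

Bolt shear: A_b = π(20)²/4 = 314.16 mm². φR_n = 0.75 × 579 × 314.16 × 3 × 1 = 409.3 kN.
Bearing (16 mm plate, F_u = 450 MPa): end bolts L_c = 49 − 22/2 = 38, R_n = min(1.2×38×16×450, 2.4×20×16×450) = 328.32 kN/bolt; interior L_c = 79 − 22 = 57, R_n = 345.6 kN/bolt. φR_n = 0.75 × (1×328.32 + 2×345.6) = 764.6 kN.
Block shear: shear path 1×[49+2×79] = 1×207 mm, A_gv = 3312, A_nv = 1×(207 − 2.5×24)×16 = 2352 mm²; tension to near edge: (33 − 0.5×24)×16 = 336 mm². R_n = min(0.6×450×2352, 0.6×345×3312) + 1.0×450×336 = min(635.04, 685.58) + 151.2 = 786.24 kN. φR_n = 0.75 × 786.24 = 589.7 kN.
Governing: min(409.3, 764.6, 589.7) = 409.3 kN → bolt shear.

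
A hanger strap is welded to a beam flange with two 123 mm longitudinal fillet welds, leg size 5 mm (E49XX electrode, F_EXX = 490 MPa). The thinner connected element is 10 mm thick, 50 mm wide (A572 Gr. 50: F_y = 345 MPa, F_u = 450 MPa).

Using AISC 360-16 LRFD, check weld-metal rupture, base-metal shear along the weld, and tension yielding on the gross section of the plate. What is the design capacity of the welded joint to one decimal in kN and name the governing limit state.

Weld metal: throat = 0.707×5 = 3.535 mm, L = 2×123 = 246 mm. φR_n = 0.75 × 0.6 × 490 × 3.535 × 246 = 191.7 kN.
Base metal shear (10 mm plate): yield φR_n = 1.0×0.6×345×10×246 = 509.2 kN; rupture φR_n = 0.75×0.6×450×10×246 = 498.2 kN; take 498.2 kN (rupture).
Tension yield (gross): A_g = 50×10 = 500 mm². φR_n = 0.90 × 345 × 500 = 155.3 kN.
Governing: min(191.7, 498.2, 155.3) = 155.3 kN → gross-section yield.

155.3 kN (gross-section yield governs)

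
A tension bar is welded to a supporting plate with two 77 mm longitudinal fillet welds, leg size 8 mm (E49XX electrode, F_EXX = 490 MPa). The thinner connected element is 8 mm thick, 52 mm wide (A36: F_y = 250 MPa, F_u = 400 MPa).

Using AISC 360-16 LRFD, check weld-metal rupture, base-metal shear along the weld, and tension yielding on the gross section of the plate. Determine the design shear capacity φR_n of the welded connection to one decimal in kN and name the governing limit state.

Weld metal: throat = 0.707×8 = 5.656 mm, L = 2×77 = 154 mm. φR_n = 0.75 × 0.6 × 490 × 5.656 × 154 = 192.1 kN.
Base metal shear (8 mm plate): yield φR_n = 1.0×0.6×250×8×154 = 184.8 kN; rupture φR_n = 0.75×0.6×400×8×154 = 221.8 kN; take 184.8 kN (yield).
Tension yield (gross): A_g = 52×8 = 416 mm². φR_n = 0.90 × 250 × 416 = 93.6 kN.
Governing: min(192.1, 184.8, 93.6) = 93.6 kN → gross-section yield.

93.6 kN (gross-section yield governs)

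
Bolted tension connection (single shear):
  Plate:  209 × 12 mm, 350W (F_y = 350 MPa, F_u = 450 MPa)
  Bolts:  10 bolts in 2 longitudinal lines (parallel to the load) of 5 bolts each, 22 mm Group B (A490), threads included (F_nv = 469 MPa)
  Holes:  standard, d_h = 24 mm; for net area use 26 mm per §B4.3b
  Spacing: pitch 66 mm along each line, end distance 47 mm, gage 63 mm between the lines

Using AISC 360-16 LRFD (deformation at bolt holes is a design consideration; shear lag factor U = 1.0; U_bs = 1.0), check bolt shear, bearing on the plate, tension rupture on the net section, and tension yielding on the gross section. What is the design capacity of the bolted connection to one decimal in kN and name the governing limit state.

Bolt shear: A_b = π(22)²/4 = 380.13 mm². φR_n = 0.75 × 469 × 380.13 × 10 × 1 = 1337.1 kN.
Bearing (12 mm plate, F_u = 450 MPa): end bolts L_c = 47 − 24/2 = 35, R_n = min(1.2×35×12×450, 2.4×22×12×450) = 226.8 kN/bolt; interior L_c = 66 − 24 = 42, R_n = 272.16 kN/bolt. φR_n = 0.75 × (2×226.8 + 8×272.16) = 1973.2 kN.
Tension rupture (net): A_n = (209 − 2×26)×12 = 1884 mm² (U = 1.0, A_e = A_n). φR_n = 0.75 × 450 × 1884 = 635.9 kN.
Tension yield (gross): A_g = 209×12 = 2508 mm². φR_n = 0.90 × 350 × 2508 = 790.0 kN.
Governing: min(1337.1, 1973.2, 635.9, 790.0) = 635.9 kN → net-section rupture.

635.9 kN (net-section rupture governs)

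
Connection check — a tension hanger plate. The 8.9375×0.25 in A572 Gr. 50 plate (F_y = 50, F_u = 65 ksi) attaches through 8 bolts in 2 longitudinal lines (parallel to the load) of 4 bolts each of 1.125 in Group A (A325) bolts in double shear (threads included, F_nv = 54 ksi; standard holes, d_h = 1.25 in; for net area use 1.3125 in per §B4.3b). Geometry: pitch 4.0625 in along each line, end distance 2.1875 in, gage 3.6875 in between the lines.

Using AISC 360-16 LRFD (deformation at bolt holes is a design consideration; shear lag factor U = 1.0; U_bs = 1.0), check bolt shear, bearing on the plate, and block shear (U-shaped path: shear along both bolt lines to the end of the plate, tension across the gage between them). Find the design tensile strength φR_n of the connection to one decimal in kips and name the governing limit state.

172.0 kips (block shear governs)

Bolt shear: A_b = π(1.125)²/4 = 0.99402 in². φR_n = 0.75 × 54 × 0.99402 × 8 × 2 = 644.1 kips.
Bearing (0.25 in plate, F_u = 65 ksi): end bolts L_c = 2.1875 − 1.25/2 = 1.5625, R_n = min(1.2×1.5625×0.25×65, 2.4×1.125×0.25×65) = 30.469 kips/bolt; interior L_c = 4.0625 − 1.25 = 2.8125, R_n = 43.875 kips/bolt. φR_n = 0.75 × (2×30.469 + 6×43.875) = 243.1 kips.
Block shear: shear path 2×[2.1875+3×4.0625] = 2×14.375 in, A_gv = 7.1875, A_nv = 2×(14.375 − 3.5×1.3125)×0.25 = 4.8906 in²; tension across gage: (3.6875 − 1×1.3125)×0.25 = 0.59375 in². R_n = min(0.6×65×4.8906, 0.6×50×7.1875) + 1.0×65×0.59375 = min(190.73, 215.63) + 38.594 = 229.32 kips. φR_n = 0.75 × 229.32 = 172.0 kips.
Governing: min(644.1, 243.1, 172.0) = 172.0 kips → block shear.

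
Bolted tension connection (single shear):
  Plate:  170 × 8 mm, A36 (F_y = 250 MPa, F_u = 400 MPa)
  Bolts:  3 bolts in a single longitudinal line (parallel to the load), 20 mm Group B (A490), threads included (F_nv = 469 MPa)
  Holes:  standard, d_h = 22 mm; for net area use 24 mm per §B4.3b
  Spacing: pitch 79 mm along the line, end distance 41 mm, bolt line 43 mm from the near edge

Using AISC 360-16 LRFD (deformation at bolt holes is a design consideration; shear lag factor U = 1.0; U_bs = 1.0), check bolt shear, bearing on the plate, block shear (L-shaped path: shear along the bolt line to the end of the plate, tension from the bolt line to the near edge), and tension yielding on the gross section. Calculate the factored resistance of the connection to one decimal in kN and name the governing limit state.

253.5 kN (block shear governs)

Bolt shear: A_b = π(20)²/4 = 314.16 mm². φR_n = 0.75 × 469 × 314.16 × 3 × 1 = 331.5 kN.
Bearing (8 mm plate, F_u = 400 MPa): end bolts L_c = 41 − 22/2 = 30, R_n = min(1.2×30×8×400, 2.4×20×8×400) = 115.2 kN/bolt; interior L_c = 79 − 22 = 57, R_n = 153.6 kN/bolt. φR_n = 0.75 × (1×115.2 + 2×153.6) = 316.8 kN.
Block shear: shear path 1×[41+2×79] = 1×199 mm, A_gv = 1592, A_nv = 1×(199 − 2.5×24)×8 = 1112 mm²; tension to near edge: (43 − 0.5×24)×8 = 248 mm². R_n = min(0.6×400×1112, 0.6×250×1592) + 1.0×400×248 = min(266.88, 238.8) + 99.2 = 338 kN. φR_n = 0.75 × 338 = 253.5 kN.
Tension yield (gross): A_g = 170×8 = 1360 mm². φR_n = 0.90 × 250 × 1360 = 306.0 kN.
Governing: min(331.5, 316.8, 253.5, 306.0) = 253.5 kN → block shear.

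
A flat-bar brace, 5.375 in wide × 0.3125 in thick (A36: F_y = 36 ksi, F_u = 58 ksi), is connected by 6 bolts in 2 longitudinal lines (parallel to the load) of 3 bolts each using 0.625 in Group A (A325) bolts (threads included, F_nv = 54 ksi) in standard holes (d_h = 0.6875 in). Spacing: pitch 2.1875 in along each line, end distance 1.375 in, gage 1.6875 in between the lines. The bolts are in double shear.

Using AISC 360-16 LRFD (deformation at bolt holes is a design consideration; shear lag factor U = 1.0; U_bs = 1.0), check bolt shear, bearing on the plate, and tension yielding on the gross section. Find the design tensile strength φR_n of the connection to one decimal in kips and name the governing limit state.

54.4 kips (gross-section yield governs)

Bolt shear: A_b = π(0.625)²/4 = 0.3068 in². φR_n = 0.75 × 54 × 0.3068 × 6 × 2 = 149.1 kips.
Bearing (0.3125 in plate, F_u = 58 ksi): end bolts L_c = 1.375 − 0.6875/2 = 1.03125, R_n = min(1.2×1.03125×0.3125×58, 2.4×0.625×0.3125×58) = 22.43 kips/bolt; interior L_c = 2.1875 − 0.6875 = 1.5, R_n = 27.188 kips/bolt. φR_n = 0.75 × (2×22.43 + 4×27.188) = 115.2 kips.
Tension yield (gross): A_g = 5.375×0.3125 = 1.6797 in². φR_n = 0.90 × 36 × 1.6797 = 54.4 kips.
Governing: min(149.1, 115.2, 54.4) = 54.4 kips → gross-section yield.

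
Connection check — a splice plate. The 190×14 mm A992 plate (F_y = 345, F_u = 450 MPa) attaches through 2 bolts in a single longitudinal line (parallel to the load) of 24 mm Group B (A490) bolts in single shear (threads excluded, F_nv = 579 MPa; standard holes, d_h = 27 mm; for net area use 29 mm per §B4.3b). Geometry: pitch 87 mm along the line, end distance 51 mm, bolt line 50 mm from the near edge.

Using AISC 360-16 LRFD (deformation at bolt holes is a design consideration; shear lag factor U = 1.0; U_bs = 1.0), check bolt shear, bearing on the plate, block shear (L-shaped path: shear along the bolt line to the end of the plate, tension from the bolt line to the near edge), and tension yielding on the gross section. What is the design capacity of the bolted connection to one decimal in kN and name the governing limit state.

392.9 kN (bolt shear governs)

Bolt shear: A_b = π(24)²/4 = 452.39 mm². φR_n = 0.75 × 579 × 452.39 × 2 × 1 = 392.9 kN.
Bearing (14 mm plate, F_u = 450 MPa): end bolts L_c = 51 − 27/2 = 37.5, R_n = min(1.2×37.5×14×450, 2.4×24×14×450) = 283.5 kN/bolt; interior L_c = 87 − 27 = 60, R_n = 362.88 kN/bolt. φR_n = 0.75 × (1×283.5 + 1×362.88) = 484.8 kN.
Block shear: shear path 1×[51+1×87] = 1×138 mm, A_gv = 1932, A_nv = 1×(138 − 1.5×29)×14 = 1323 mm²; tension to near edge: (50 − 0.5×29)×14 = 497 mm². R_n = min(0.6×450×1323, 0.6×345×1932) + 1.0×450×497 = min(357.21, 399.92) + 223.65 = 580.86 kN. φR_n = 0.75 × 580.86 = 435.6 kN.
Tension yield (gross): A_g = 190×14 = 2660 mm². φR_n = 0.90 × 345 × 2660 = 825.9 kN.
Governing: min(392.9, 484.8, 435.6, 825.9) = 392.9 kN → bolt shear.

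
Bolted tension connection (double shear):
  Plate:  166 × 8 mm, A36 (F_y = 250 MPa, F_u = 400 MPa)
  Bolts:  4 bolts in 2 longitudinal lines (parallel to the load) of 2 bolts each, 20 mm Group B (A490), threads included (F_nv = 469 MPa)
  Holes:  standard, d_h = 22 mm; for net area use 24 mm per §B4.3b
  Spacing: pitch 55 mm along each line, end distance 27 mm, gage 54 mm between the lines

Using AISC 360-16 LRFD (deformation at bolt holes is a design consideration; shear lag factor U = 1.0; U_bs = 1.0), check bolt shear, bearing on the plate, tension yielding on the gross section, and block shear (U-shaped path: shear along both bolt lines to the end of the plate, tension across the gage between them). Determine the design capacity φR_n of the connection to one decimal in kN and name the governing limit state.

Bolt shear: A_b = π(20)²/4 = 314.16 mm². φR_n = 0.75 × 469 × 314.16 × 4 × 2 = 884.0 kN.
Bearing (8 mm plate, F_u = 400 MPa): end bolts L_c = 27 − 22/2 = 16, R_n = min(1.2×16×8×400, 2.4×20×8×400) = 61.44 kN/bolt; interior L_c = 55 − 22 = 33, R_n = 126.72 kN/bolt. φR_n = 0.75 × (2×61.44 + 2×126.72) = 282.2 kN.
Tension yield (gross): A_g = 166×8 = 1328 mm². φR_n = 0.90 × 250 × 1328 = 298.8 kN.
Block shear: shear path 2×[27+1×55] = 2×82 mm, A_gv = 1312, A_nv = 2×(82 − 1.5×24)×8 = 736 mm²; tension across gage: (54 − 1×24)×8 = 240 mm². R_n = min(0.6×400×736, 0.6×250×1312) + 1.0×400×240 = min(176.64, 196.8) + 96 = 272.64 kN. φR_n = 0.75 × 272.64 = 204.5 kN.
Governing: min(884.0, 282.2, 298.8, 204.5) = 204.5 kN → block shear.

204.5 kN (block shear governs)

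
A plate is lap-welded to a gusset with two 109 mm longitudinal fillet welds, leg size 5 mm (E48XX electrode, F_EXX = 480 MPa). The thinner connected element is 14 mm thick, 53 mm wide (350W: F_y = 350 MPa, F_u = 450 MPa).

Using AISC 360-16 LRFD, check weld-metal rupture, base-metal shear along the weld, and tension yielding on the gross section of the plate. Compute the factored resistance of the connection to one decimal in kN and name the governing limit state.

Weld metal: throat = 0.707×5 = 3.535 mm, L = 2×109 = 218 mm. φR_n = 0.75 × 0.6 × 480 × 3.535 × 218 = 166.5 kN.
Base metal shear (14 mm plate): yield φR_n = 1.0×0.6×350×14×218 = 640.9 kN; rupture φR_n = 0.75×0.6×450×14×218 = 618.0 kN; take 618.0 kN (rupture).
Tension yield (gross): A_g = 53×14 = 742 mm². φR_n = 0.90 × 350 × 742 = 233.7 kN.
Governing: min(166.5, 618.0, 233.7) = 166.5 kN → weld metal.

166.5 kN (weld metal governs)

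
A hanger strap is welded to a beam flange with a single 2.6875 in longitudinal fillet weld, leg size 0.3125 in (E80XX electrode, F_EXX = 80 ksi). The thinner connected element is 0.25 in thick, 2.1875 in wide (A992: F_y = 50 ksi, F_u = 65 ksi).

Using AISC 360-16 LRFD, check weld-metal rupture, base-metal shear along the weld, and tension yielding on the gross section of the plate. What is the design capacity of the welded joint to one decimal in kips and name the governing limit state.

Weld metal: throat = 0.707×0.3125 = 0.22094 in, L = 2.6875 in. φR_n = 0.75 × 0.6 × 80 × 0.22094 × 2.6875 = 21.4 kips.
Base metal shear (0.25 in plate): yield φR_n = 1.0×0.6×50×0.25×2.6875 = 20.2 kips; rupture φR_n = 0.75×0.6×65×0.25×2.6875 = 19.7 kips; take 19.7 kips (rupture).
Tension yield (gross): A_g = 2.1875×0.25 = 0.54688 in². φR_n = 0.90 × 50 × 0.54688 = 24.6 kips.
Governing: min(21.4, 19.7, 24.6) = 19.7 kips → base-metal shear.

19.7 kips (base-metal shear governs)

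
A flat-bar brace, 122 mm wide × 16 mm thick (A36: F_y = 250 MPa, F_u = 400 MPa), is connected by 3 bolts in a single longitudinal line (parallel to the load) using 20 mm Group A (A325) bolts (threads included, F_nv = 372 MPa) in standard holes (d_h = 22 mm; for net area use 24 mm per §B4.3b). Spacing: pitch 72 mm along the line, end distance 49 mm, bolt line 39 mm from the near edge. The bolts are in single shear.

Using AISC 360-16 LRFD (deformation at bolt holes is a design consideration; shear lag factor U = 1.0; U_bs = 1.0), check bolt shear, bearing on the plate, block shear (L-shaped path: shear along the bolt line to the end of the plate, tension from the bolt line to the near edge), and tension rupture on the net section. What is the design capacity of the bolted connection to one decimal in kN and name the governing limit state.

Bolt shear: A_b = π(20)²/4 = 314.16 mm². φR_n = 0.75 × 372 × 314.16 × 3 × 1 = 263.0 kN.
Bearing (16 mm plate, F_u = 400 MPa): end bolts L_c = 49 − 22/2 = 38, R_n = min(1.2×38×16×400, 2.4×20×16×400) = 291.84 kN/bolt; interior L_c = 72 − 22 = 50, R_n = 307.2 kN/bolt. φR_n = 0.75 × (1×291.84 + 2×307.2) = 679.7 kN.
Block shear: shear path 1×[49+2×72] = 1×193 mm, A_gv = 3088, A_nv = 1×(193 − 2.5×24)×16 = 2128 mm²; tension to near edge: (39 − 0.5×24)×16 = 432 mm². R_n = min(0.6×400×2128, 0.6×250×3088) + 1.0×400×432 = min(510.72, 463.2) + 172.8 = 636 kN. φR_n = 0.75 × 636 = 477.0 kN.
Tension rupture (net): A_n = (122 − 1×24)×16 = 1568 mm² (U = 1.0, A_e = A_n). φR_n = 0.75 × 400 × 1568 = 470.4 kN.
Governing: min(263.0, 679.7, 477.0, 470.4) = 263.0 kN → bolt shear.

263.0 kN (bolt shear governs)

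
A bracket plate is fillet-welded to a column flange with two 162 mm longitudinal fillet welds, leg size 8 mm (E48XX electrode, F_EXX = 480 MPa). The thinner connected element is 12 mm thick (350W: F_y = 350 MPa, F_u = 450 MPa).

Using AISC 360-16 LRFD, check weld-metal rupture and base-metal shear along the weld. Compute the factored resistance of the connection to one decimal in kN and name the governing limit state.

395.8 kN (weld metal governs)

Weld metal: throat = 0.707×8 = 5.656 mm, L = 2×162 = 324 mm. φR_n = 0.75 × 0.6 × 480 × 5.656 × 324 = 395.8 kN.
Base metal shear (12 mm plate): yield φR_n = 1.0×0.6×350×12×324 = 816.5 kN; rupture φR_n = 0.75×0.6×450×12×324 = 787.3 kN; take 787.3 kN (rupture).
Governing: min(395.8, 787.3) = 395.8 kN → weld metal.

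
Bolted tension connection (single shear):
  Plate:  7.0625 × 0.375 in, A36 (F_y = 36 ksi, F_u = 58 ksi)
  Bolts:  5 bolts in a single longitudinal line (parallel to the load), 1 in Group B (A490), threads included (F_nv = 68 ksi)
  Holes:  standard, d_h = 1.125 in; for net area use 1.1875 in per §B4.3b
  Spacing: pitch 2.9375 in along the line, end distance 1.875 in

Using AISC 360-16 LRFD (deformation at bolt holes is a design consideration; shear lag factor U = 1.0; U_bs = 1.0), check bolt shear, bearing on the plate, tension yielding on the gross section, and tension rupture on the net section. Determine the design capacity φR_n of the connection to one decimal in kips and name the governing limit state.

85.8 kips (gross-section yield governs)

Bolt shear: A_b = π(1)²/4 = 0.7854 in². φR_n = 0.75 × 68 × 0.7854 × 5 × 1 = 200.3 kips.
Bearing (0.375 in plate, F_u = 58 ksi): end bolts L_c = 1.875 − 1.125/2 = 1.3125, R_n = min(1.2×1.3125×0.375×58, 2.4×1×0.375×58) = 34.256 kips/bolt; interior L_c = 2.9375 − 1.125 = 1.8125, R_n = 47.306 kips/bolt. φR_n = 0.75 × (1×34.256 + 4×47.306) = 167.6 kips.
Tension yield (gross): A_g = 7.0625×0.375 = 2.6484 in². φR_n = 0.90 × 36 × 2.6484 = 85.8 kips.
Tension rupture (net): A_n = (7.0625 − 1×1.1875)×0.375 = 2.2031 in² (U = 1.0, A_e = A_n). φR_n = 0.75 × 58 × 2.2031 = 95.8 kips.
Governing: min(200.3, 167.6, 85.8, 95.8) = 85.8 kips → gross-section yield.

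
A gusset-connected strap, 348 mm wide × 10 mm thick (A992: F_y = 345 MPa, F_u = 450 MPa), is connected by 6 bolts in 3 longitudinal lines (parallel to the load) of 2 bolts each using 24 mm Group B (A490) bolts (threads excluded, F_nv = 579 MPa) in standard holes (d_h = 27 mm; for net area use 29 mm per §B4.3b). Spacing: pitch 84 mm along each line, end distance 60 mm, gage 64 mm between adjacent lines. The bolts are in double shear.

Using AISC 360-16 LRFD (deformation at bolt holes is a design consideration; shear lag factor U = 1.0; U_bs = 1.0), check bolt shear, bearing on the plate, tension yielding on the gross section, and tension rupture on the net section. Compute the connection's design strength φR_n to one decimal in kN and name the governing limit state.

Bolt shear: A_b = π(24)²/4 = 452.39 mm². φR_n = 0.75 × 579 × 452.39 × 6 × 2 = 2357.4 kN.
Bearing (10 mm plate, F_u = 450 MPa): end bolts L_c = 60 − 27/2 = 46.5, R_n = min(1.2×46.5×10×450, 2.4×24×10×450) = 251.1 kN/bolt; interior L_c = 84 − 27 = 57, R_n = 259.2 kN/bolt. φR_n = 0.75 × (3×251.1 + 3×259.2) = 1148.2 kN.
Tension yield (gross): A_g = 348×10 = 3480 mm². φR_n = 0.90 × 345 × 3480 = 1080.5 kN.
Tension rupture (net): A_n = (348 − 3×29)×10 = 2610 mm² (U = 1.0, A_e = A_n). φR_n = 0.75 × 450 × 2610 = 880.9 kN.
Governing: min(2357.4, 1148.2, 1080.5, 880.9) = 880.9 kN → net-section rupture.

880.9 kN (net-section rupture governs)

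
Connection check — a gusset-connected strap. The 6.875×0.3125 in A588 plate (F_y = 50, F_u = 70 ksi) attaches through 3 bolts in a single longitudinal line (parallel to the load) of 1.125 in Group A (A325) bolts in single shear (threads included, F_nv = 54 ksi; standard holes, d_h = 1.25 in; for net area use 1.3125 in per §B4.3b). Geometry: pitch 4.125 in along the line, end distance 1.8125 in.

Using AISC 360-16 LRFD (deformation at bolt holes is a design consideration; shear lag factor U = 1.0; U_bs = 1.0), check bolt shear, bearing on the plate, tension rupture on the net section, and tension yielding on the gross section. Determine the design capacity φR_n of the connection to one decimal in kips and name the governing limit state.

Bolt shear: A_b = π(1.125)²/4 = 0.99402 in². φR_n = 0.75 × 54 × 0.99402 × 3 × 1 = 120.8 kips.
Bearing (0.3125 in plate, F_u = 70 ksi): end bolts L_c = 1.8125 − 1.25/2 = 1.1875, R_n = min(1.2×1.1875×0.3125×70, 2.4×1.125×0.3125×70) = 31.172 kips/bolt; interior L_c = 4.125 − 1.25 = 2.875, R_n = 59.063 kips/bolt. φR_n = 0.75 × (1×31.172 + 2×59.063) = 112.0 kips.
Tension rupture (net): A_n = (6.875 − 1×1.3125)×0.3125 = 1.7383 in² (U = 1.0, A_e = A_n). φR_n = 0.75 × 70 × 1.7383 = 91.3 kips.
Tension yield (gross): A_g = 6.875×0.3125 = 2.1484 in². φR_n = 0.90 × 50 × 2.1484 = 96.7 kips.
Governing: min(120.8, 112.0, 91.3, 96.7) = 91.3 kips → net-section rupture.

91.3 kips (net-section rupture governs)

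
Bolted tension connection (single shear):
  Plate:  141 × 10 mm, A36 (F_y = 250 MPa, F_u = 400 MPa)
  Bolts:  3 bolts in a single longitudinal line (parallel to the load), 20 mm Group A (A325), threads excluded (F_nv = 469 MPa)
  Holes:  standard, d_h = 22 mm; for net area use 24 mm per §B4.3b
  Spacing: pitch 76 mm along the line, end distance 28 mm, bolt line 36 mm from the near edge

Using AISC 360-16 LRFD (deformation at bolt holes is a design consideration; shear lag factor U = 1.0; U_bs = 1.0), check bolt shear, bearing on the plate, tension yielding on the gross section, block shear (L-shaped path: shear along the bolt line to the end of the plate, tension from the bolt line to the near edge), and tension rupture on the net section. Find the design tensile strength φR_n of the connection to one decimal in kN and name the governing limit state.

274.5 kN (block shear governs)

Bolt shear: A_b = π(20)²/4 = 314.16 mm². φR_n = 0.75 × 469 × 314.16 × 3 × 1 = 331.5 kN.
Bearing (10 mm plate, F_u = 400 MPa): end bolts L_c = 28 − 22/2 = 17, R_n = min(1.2×17×10×400, 2.4×20×10×400) = 81.6 kN/bolt; interior L_c = 76 − 22 = 54, R_n = 192 kN/bolt. φR_n = 0.75 × (1×81.6 + 2×192) = 349.2 kN.
Tension yield (gross): A_g = 141×10 = 1410 mm². φR_n = 0.90 × 250 × 1410 = 317.3 kN.
Block shear: shear path 1×[28+2×76] = 1×180 mm, A_gv = 1800, A_nv = 1×(180 − 2.5×24)×10 = 1200 mm²; tension to near edge: (36 − 0.5×24)×10 = 240 mm². R_n = min(0.6×400×1200, 0.6×250×1800) + 1.0×400×240 = min(288, 270) + 96 = 366 kN. φR_n = 0.75 × 366 = 274.5 kN.
Tension rupture (net): A_n = (141 − 1×24)×10 = 1170 mm² (U = 1.0, A_e = A_n). φR_n = 0.75 × 400 × 1170 = 351.0 kN.
Governing: min(331.5, 349.2, 317.3, 274.5, 351.0) = 274.5 kN → block shear.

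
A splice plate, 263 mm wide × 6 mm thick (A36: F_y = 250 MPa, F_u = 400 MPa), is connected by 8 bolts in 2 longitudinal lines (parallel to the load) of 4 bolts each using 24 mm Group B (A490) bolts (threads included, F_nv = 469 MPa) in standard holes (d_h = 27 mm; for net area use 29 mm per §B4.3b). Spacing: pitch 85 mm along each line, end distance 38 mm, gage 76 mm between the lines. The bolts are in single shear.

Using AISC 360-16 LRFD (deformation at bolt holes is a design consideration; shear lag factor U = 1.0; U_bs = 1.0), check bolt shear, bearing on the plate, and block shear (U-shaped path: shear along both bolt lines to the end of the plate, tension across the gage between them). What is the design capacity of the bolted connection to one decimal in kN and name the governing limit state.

Bolt shear: A_b = π(24)²/4 = 452.39 mm². φR_n = 0.75 × 469 × 452.39 × 8 × 1 = 1273.0 kN.
Bearing (6 mm plate, F_u = 400 MPa): end bolts L_c = 38 − 27/2 = 24.5, R_n = min(1.2×24.5×6×400, 2.4×24×6×400) = 70.56 kN/bolt; interior L_c = 85 − 27 = 58, R_n = 138.24 kN/bolt. φR_n = 0.75 × (2×70.56 + 6×138.24) = 727.9 kN.
Block shear: shear path 2×[38+3×85] = 2×293 mm, A_gv = 3516, A_nv = 2×(293 − 3.5×29)×6 = 2298 mm²; tension across gage: (76 − 1×29)×6 = 282 mm². R_n = min(0.6×400×2298, 0.6×250×3516) + 1.0×400×282 = min(551.52, 527.4) + 112.8 = 640.2 kN. φR_n = 0.75 × 640.2 = 480.2 kN.
Governing: min(1273.0, 727.9, 480.2) = 480.2 kN → block shear.

480.2 kN (block shear governs)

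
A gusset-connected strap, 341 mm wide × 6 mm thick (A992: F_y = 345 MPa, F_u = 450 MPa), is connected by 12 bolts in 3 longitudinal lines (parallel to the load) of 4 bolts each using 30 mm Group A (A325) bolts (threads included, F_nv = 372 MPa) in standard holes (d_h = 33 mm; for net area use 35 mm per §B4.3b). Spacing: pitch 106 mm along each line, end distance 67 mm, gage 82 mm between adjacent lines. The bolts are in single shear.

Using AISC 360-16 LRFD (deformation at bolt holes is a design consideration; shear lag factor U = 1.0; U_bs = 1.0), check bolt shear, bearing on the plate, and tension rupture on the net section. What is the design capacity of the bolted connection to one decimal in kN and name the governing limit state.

Bolt shear: A_b = π(30)²/4 = 706.86 mm². φR_n = 0.75 × 372 × 706.86 × 12 × 1 = 2366.6 kN.
Bearing (6 mm plate, F_u = 450 MPa): end bolts L_c = 67 − 33/2 = 50.5, R_n = min(1.2×50.5×6×450, 2.4×30×6×450) = 163.62 kN/bolt; interior L_c = 106 − 33 = 73, R_n = 194.4 kN/bolt. φR_n = 0.75 × (3×163.62 + 9×194.4) = 1680.3 kN.
Tension rupture (net): A_n = (341 − 3×35)×6 = 1416 mm² (U = 1.0, A_e = A_n). φR_n = 0.75 × 450 × 1416 = 477.9 kN.
Governing: min(2366.6, 1680.3, 477.9) = 477.9 kN → net-section rupture.

477.9 kN (net-section rupture governs)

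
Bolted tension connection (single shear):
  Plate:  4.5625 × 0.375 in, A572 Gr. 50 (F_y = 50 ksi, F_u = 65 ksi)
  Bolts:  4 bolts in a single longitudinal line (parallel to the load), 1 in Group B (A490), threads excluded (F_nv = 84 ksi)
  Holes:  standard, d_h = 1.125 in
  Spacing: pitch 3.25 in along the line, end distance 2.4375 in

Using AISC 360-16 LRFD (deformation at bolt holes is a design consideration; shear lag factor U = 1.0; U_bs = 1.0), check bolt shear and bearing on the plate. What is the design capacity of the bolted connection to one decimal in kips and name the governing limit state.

Bolt shear: A_b = π(1)²/4 = 0.7854 in². φR_n = 0.75 × 84 × 0.7854 × 4 × 1 = 197.9 kips.
Bearing (0.375 in plate, F_u = 65 ksi): end bolts L_c = 2.4375 − 1.125/2 = 1.875, R_n = min(1.2×1.875×0.375×65, 2.4×1×0.375×65) = 54.844 kips/bolt; interior L_c = 3.25 − 1.125 = 2.125, R_n = 58.5 kips/bolt. φR_n = 0.75 × (1×54.844 + 3×58.5) = 172.8 kips.
Governing: min(197.9, 172.8) = 172.8 kips → bearing.

172.8 kips (bearing governs)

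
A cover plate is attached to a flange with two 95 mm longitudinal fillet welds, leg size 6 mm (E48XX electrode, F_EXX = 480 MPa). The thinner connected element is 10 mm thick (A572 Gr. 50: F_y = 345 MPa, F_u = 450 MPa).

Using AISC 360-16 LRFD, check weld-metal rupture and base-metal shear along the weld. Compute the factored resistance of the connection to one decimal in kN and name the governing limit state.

174.1 kN (weld metal governs)

Weld metal: throat = 0.707×6 = 4.242 mm, L = 2×95 = 190 mm. φR_n = 0.75 × 0.6 × 480 × 4.242 × 190 = 174.1 kN.
Base metal shear (10 mm plate): yield φR_n = 1.0×0.6×345×10×190 = 393.3 kN; rupture φR_n = 0.75×0.6×450×10×190 = 384.8 kN; take 384.8 kN (rupture).
Governing: min(174.1, 384.8) = 174.1 kN → weld metal.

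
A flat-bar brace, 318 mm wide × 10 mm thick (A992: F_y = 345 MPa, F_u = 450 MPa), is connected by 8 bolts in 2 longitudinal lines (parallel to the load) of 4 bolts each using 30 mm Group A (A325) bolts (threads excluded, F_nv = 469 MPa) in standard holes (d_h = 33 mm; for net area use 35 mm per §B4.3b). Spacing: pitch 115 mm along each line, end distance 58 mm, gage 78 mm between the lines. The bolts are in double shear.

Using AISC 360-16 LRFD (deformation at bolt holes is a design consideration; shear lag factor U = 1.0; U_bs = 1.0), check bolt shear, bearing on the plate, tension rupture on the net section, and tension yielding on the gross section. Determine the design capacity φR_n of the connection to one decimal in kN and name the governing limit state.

837.0 kN (net-section rupture governs)

Bolt shear: A_b = π(30)²/4 = 706.86 mm². φR_n = 0.75 × 469 × 706.86 × 8 × 2 = 3978.2 kN.
Bearing (10 mm plate, F_u = 450 MPa): end bolts L_c = 58 − 33/2 = 41.5, R_n = min(1.2×41.5×10×450, 2.4×30×10×450) = 224.1 kN/bolt; interior L_c = 115 − 33 = 82, R_n = 324 kN/bolt. φR_n = 0.75 × (2×224.1 + 6×324) = 1794.2 kN.
Tension rupture (net): A_n = (318 − 2×35)×10 = 2480 mm² (U = 1.0, A_e = A_n). φR_n = 0.75 × 450 × 2480 = 837.0 kN.
Tension yield (gross): A_g = 318×10 = 3180 mm². φR_n = 0.90 × 345 × 3180 = 987.4 kN.
Governing: min(3978.2, 1794.2, 837.0, 987.4) = 837.0 kN → net-section rupture.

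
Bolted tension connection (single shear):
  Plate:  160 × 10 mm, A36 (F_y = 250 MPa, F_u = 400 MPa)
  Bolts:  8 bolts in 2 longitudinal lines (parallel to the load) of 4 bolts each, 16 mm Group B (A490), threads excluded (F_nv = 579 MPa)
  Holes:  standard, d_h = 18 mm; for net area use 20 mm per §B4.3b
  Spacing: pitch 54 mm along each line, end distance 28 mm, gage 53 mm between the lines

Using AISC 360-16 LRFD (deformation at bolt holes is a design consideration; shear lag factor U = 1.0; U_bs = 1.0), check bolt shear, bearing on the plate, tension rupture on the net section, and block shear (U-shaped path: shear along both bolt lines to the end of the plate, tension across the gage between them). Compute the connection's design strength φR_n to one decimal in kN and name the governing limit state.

Bolt shear: A_b = π(16)²/4 = 201.06 mm². φR_n = 0.75 × 579 × 201.06 × 8 × 1 = 698.5 kN.
Bearing (10 mm plate, F_u = 400 MPa): end bolts L_c = 28 − 18/2 = 19, R_n = min(1.2×19×10×400, 2.4×16×10×400) = 91.2 kN/bolt; interior L_c = 54 − 18 = 36, R_n = 153.6 kN/bolt. φR_n = 0.75 × (2×91.2 + 6×153.6) = 828.0 kN.
Tension rupture (net): A_n = (160 − 2×20)×10 = 1200 mm² (U = 1.0, A_e = A_n). φR_n = 0.75 × 400 × 1200 = 360.0 kN.
Block shear: shear path 2×[28+3×54] = 2×190 mm, A_gv = 3800, A_nv = 2×(190 − 3.5×20)×10 = 2400 mm²; tension across gage: (53 − 1×20)×10 = 330 mm². R_n = min(0.6×400×2400, 0.6×250×3800) + 1.0×400×330 = min(576, 570) + 132 = 702 kN. φR_n = 0.75 × 702 = 526.5 kN.
Governing: min(698.5, 828.0, 360.0, 526.5) = 360.0 kN → net-section rupture.

360.0 kN (net-section rupture governs)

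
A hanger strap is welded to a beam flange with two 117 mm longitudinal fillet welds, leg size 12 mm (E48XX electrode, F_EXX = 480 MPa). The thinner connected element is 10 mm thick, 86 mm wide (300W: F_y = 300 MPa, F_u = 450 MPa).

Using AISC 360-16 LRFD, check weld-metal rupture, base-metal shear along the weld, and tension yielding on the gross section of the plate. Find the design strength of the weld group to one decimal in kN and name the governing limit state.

Weld metal: throat = 0.707×12 = 8.484 mm, L = 2×117 = 234 mm. φR_n = 0.75 × 0.6 × 480 × 8.484 × 234 = 428.8 kN.
Base metal shear (10 mm plate): yield φR_n = 1.0×0.6×300×10×234 = 421.2 kN; rupture φR_n = 0.75×0.6×450×10×234 = 473.9 kN; take 421.2 kN (yield).
Tension yield (gross): A_g = 86×10 = 860 mm². φR_n = 0.90 × 300 × 860 = 232.2 kN.
Governing: min(428.8, 421.2, 232.2) = 232.2 kN → gross-section yield.

232.2 kN (gross-section yield governs)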